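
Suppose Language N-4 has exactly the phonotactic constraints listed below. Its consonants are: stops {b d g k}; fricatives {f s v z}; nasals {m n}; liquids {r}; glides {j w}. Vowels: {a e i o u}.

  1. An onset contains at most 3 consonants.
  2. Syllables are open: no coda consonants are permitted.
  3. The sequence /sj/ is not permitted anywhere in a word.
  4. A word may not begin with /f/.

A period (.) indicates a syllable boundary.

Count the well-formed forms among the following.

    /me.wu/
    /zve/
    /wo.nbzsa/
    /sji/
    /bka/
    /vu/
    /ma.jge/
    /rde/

/me.wu/ — σ1 onset /m/, coda /∅/ ok; σ2 onset /w/, coda /∅/ ok → well-formed
/zve/ — σ1 onset /zv/ (2C), coda /∅/ ok → well-formed
/wo.nbzsa/ — violates constraint 1: syllable 2 onset /nbzs/ has 4 consonants (> 3) → ill-formed
/sji/ — violates constraint 3: contains banned sequence /sj/ → ill-formed
/bka/ — σ1 onset /bk/ (2C), coda /∅/ ok → well-formed
/vu/ — σ1 onset /v/, coda /∅/ ok → well-formed
/ma.jge/ — σ1 onset /m/, coda /∅/ ok; σ2 onset /jg/ (2C), coda /∅/ ok → well-formed
/rde/ — σ1 onset /rd/ (2C), coda /∅/ ok → well-formed
Well-formed: /me.wu/, /zve/, /bka/, /vu/, /ma.jge/, /rde/ → 6.

6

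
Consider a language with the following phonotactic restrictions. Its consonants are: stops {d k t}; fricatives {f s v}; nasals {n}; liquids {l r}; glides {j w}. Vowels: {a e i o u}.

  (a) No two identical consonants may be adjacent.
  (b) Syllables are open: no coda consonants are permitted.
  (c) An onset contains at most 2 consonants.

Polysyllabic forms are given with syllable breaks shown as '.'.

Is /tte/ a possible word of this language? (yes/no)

no

/tte/ — violates constraint (a): adjacent identical consonants /tt/ → ill-formed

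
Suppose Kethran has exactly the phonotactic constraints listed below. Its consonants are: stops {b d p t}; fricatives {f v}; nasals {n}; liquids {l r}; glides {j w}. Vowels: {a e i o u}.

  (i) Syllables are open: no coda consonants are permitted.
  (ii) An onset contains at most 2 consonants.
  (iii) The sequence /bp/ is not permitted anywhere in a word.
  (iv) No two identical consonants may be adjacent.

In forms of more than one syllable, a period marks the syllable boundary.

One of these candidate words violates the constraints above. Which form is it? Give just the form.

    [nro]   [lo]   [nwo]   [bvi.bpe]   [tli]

[nro] — σ1 onset /nr/ (2C), coda /∅/ ok → permitted
[lo] — σ1 onset /l/, coda /∅/ ok → permitted
[nwo] — σ1 onset /nw/ (2C), coda /∅/ ok → permitted
[bvi.bpe] — violates constraint (iii): contains banned sequence /bp/ → not permitted
[tli] — σ1 onset /tl/ (2C), coda /∅/ ok → permitted

[bvi.bpe]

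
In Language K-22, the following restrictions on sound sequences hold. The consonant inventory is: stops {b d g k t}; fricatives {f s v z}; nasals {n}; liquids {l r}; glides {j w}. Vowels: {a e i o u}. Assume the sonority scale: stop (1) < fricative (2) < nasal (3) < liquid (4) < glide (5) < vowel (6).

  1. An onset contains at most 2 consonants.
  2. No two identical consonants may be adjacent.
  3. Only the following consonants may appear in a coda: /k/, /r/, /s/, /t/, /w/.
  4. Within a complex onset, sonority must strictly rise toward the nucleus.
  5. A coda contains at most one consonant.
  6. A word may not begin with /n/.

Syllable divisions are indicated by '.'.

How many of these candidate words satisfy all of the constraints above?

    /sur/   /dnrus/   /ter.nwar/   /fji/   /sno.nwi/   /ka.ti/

5

/sur/ — σ1 onset /s/, coda /r/ ok → phonotactically legal
/dnrus/ — violates constraint 1: syllable 1 onset /dnr/ has 3 consonants (> 2) → phonotactically illegal
/ter.nwar/ — σ1 onset /t/, coda /r/ ok; σ2 onset /nw/ (3→5 rises), coda /r/ ok → phonotactically legal
/fji/ — σ1 onset /fj/ (2→5 rises), coda /∅/ ok → phonotactically legal
/sno.nwi/ — σ1 onset /sn/ (2→3 rises), coda /∅/ ok; σ2 onset /nw/ (3→5 rises), coda /∅/ ok → phonotactically legal
/ka.ti/ — σ1 onset /k/, coda /∅/ ok; σ2 onset /t/, coda /∅/ ok → phonotactically legal
Phonotactically legal: /sur/, /ter.nwar/, /fji/, /sno.nwi/, /ka.ti/ → 5.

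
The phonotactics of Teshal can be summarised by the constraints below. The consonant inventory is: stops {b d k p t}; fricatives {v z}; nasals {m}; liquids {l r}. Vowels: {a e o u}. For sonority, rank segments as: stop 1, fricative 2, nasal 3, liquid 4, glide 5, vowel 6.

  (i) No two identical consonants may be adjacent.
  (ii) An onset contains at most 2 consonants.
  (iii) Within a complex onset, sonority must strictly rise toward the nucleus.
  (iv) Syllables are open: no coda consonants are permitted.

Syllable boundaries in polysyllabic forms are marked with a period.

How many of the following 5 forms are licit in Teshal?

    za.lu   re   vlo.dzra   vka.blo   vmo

3

za.lu — σ1 onset /z/, coda /∅/ ok; σ2 onset /l/, coda /∅/ ok → licit
re — σ1 onset /r/, coda /∅/ ok → licit
vlo.dzra — violates constraint (ii): syllable 2 onset /dzr/ has 3 consonants (> 2) → illicit
vka.blo — violates constraint (iii): syllable 1 onset /vk/: /v/ (fricative, 2) → /k/ (stop, 1) does not rise → illicit
vmo — σ1 onset /vm/ (2→3 rises), coda /∅/ ok → licit
Licit: za.lu, re, vmo → 3.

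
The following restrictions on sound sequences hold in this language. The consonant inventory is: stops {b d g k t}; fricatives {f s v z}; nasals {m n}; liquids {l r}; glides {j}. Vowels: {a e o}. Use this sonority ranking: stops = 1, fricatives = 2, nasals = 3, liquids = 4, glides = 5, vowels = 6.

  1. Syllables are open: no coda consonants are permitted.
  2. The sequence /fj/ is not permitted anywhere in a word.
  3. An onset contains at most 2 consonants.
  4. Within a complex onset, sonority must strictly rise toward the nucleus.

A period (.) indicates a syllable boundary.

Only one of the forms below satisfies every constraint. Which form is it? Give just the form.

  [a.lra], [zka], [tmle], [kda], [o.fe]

[o.fe]

[a.lra] — violates constraint 4: syllable 2 onset /lr/: /l/ (liquid, 4) → /r/ (liquid, 4) does not rise → not permitted
[zka] — violates constraint 4: syllable 1 onset /zk/: /z/ (fricative, 2) → /k/ (stop, 1) does not rise → not permitted
[tmle] — violates constraint 3: syllable 1 onset /tml/ has 3 consonants (> 2) → not permitted
[kda] — violates constraint 4: syllable 1 onset /kd/: /k/ (stop, 1) → /d/ (stop, 1) does not rise → not permitted
[o.fe] — σ1 onset /∅/, coda /∅/ ok; σ2 onset /f/, coda /∅/ ok → permitted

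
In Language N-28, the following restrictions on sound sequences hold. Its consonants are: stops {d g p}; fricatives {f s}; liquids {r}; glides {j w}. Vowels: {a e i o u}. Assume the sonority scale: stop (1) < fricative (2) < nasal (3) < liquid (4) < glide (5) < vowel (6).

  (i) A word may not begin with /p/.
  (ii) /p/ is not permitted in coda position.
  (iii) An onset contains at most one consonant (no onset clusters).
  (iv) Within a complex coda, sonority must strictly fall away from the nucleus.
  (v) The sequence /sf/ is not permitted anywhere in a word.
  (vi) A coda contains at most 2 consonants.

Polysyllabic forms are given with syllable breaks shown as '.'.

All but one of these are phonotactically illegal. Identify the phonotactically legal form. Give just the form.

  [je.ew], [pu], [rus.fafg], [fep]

[je.ew]

[je.ew] — σ1 onset /j/, coda /∅/ ok; σ2 onset /∅/, coda /w/ ok → phonotactically legal
[pu] — violates constraint (i): word begins with /p/ → phonotactically illegal
[rus.fafg] — violates constraint (v): contains banned sequence /sf/ → phonotactically illegal
[fep] — violates constraint (ii): syllable 1 coda contains /p/ → phonotactically illegal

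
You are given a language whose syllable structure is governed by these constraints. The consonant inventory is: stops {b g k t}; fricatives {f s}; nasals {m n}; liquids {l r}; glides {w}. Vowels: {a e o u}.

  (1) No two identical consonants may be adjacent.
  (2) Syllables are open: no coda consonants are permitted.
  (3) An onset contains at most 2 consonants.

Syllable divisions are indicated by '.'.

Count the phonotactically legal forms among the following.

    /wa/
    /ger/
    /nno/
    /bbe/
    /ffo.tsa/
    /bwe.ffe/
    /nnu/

/wa/ — σ1 onset /w/, coda /∅/ ok → phonotactically legal
/ger/ — violates constraint 2: syllable 1 coda /r/ has 1 consonant (> 0) → phonotactically illegal
/nno/ — violates constraint 1: adjacent identical consonants /nn/ → phonotactically illegal
/bbe/ — violates constraint 1: adjacent identical consonants /bb/ → phonotactically illegal
/ffo.tsa/ — violates constraint 1: adjacent identical consonants /ff/ → phonotactically illegal
/bwe.ffe/ — violates constraint 1: adjacent identical consonants /ff/ → phonotactically illegal
/nnu/ — violates constraint 1: adjacent identical consonants /nn/ → phonotactically illegal
Phonotactically legal: /wa/ → 1.

1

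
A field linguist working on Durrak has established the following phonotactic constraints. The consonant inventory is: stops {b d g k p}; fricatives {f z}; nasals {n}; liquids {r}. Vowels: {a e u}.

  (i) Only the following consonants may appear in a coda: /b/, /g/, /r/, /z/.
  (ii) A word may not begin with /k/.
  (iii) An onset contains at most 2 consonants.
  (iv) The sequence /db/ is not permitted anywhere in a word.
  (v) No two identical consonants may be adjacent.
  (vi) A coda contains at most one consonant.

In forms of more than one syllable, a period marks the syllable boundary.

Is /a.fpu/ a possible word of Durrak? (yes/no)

/a.fpu/ — σ1 onset /∅/, coda /∅/ ok; σ2 onset /fp/ (2C), coda /∅/ ok → well-formed

yes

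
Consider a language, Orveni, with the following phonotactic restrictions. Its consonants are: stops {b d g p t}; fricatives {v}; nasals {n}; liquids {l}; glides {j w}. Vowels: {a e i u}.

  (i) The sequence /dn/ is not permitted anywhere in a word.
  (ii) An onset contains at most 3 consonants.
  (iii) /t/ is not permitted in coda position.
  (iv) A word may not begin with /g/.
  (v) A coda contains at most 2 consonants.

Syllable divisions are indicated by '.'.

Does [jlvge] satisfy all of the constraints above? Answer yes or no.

[jlvge] — violates constraint (ii): syllable 1 onset /jlvg/ has 4 consonants (> 3) → ill-formed

no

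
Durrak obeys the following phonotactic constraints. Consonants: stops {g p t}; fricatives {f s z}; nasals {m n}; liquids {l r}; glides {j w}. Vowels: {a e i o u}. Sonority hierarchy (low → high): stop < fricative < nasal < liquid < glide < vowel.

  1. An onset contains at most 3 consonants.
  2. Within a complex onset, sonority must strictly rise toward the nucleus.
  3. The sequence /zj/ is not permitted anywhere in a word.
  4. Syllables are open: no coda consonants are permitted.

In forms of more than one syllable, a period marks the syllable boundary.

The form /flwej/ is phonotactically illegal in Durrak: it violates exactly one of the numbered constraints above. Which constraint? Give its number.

4

/flwej/: syllable 1 coda /j/ has 1 consonant (> 0).
This is a violation of constraint 4: "Syllables are open: no coda consonants are permitted."
The remaining constraints (1, 2, 3) are satisfied.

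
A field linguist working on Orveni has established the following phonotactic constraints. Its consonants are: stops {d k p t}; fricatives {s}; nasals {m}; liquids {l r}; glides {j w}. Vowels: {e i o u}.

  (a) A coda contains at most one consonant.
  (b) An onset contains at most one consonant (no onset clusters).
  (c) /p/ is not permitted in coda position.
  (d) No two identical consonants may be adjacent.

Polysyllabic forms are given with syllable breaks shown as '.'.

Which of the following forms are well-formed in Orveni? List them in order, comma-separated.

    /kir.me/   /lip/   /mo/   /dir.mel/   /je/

/kir.me/ — σ1 onset /k/, coda /r/ ok; σ2 onset /m/, coda /∅/ ok → well-formed
/lip/ — violates constraint (c): syllable 1 coda contains /p/ → ill-formed
/mo/ — σ1 onset /m/, coda /∅/ ok → well-formed
/dir.mel/ — σ1 onset /d/, coda /r/ ok; σ2 onset /m/, coda /l/ ok → well-formed
/je/ — σ1 onset /j/, coda /∅/ ok → well-formed

/kir.me/, /mo/, /dir.mel/, /je/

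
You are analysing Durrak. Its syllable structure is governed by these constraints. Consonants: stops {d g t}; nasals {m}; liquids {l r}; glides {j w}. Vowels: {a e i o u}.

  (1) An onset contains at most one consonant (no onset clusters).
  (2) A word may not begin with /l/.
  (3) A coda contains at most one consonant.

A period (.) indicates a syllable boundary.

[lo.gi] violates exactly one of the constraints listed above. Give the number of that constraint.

2

[lo.gi]: word begins with /l/.
This is a violation of constraint 2: "A word may not begin with /l/."
The remaining constraints (1, 3) are satisfied.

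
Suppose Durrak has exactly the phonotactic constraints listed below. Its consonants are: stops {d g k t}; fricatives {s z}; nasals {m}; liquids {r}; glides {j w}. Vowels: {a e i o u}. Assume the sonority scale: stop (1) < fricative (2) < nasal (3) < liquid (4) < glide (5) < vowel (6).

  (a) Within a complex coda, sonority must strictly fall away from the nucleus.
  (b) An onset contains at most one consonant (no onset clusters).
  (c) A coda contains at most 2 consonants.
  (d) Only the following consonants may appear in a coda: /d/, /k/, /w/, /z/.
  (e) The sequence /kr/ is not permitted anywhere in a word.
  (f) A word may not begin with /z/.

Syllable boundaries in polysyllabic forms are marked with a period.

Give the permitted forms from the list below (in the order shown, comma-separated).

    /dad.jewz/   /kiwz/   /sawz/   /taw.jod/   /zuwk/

/dad.jewz/ — σ1 onset /d/, coda /d/ ok; σ2 onset /j/, coda /wz/ (5→2 falls) ok → permitted
/kiwz/ — σ1 onset /k/, coda /wz/ (5→2 falls) ok → permitted
/sawz/ — σ1 onset /s/, coda /wz/ (5→2 falls) ok → permitted
/taw.jod/ — σ1 onset /t/, coda /w/ ok; σ2 onset /j/, coda /d/ ok → permitted
/zuwk/ — violates constraint (f): word begins with /z/ → not permitted

/dad.jewz/, /kiwz/, /sawz/, /taw.jod/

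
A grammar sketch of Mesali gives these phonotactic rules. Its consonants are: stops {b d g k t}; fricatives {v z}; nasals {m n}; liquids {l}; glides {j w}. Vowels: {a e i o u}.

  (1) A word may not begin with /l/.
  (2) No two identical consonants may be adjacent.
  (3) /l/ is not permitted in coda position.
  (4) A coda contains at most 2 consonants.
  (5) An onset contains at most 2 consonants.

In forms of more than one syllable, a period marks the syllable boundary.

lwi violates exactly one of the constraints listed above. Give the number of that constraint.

lwi: word begins with /l/.
This is a violation of constraint 1: "A word may not begin with /l/."
The remaining constraints (2, 3, 4, 5) are satisfied.

1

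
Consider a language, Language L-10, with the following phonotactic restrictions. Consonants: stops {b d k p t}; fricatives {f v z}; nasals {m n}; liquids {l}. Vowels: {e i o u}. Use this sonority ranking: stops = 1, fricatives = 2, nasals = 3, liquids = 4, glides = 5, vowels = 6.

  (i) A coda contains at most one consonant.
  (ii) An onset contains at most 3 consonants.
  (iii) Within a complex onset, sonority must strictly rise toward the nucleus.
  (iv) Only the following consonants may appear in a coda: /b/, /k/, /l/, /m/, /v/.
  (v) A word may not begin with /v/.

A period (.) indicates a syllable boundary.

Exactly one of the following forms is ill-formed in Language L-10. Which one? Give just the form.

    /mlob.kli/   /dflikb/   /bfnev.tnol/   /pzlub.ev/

/mlob.kli/ — σ1 onset /ml/ (3→4 rises), coda /b/ ok; σ2 onset /kl/ (1→4 rises), coda /∅/ ok → well-formed
/dflikb/ — violates constraint (i): syllable 1 coda /kb/ has 2 consonants (> 1) → ill-formed
/bfnev.tnol/ — σ1 onset /bfn/ (1→2→3 rises), coda /v/ ok; σ2 onset /tn/ (1→3 rises), coda /l/ ok → well-formed
/pzlub.ev/ — σ1 onset /pzl/ (1→2→4 rises), coda /b/ ok; σ2 onset /∅/, coda /v/ ok → well-formed

/dflikb/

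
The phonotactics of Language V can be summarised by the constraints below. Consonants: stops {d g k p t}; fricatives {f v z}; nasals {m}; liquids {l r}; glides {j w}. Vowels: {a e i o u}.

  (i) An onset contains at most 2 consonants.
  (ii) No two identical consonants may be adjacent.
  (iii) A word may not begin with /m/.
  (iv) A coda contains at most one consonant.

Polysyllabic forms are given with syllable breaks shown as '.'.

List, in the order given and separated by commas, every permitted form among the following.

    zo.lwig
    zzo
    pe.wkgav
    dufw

zo.lwig

zo.lwig — σ1 onset /z/, coda /∅/ ok; σ2 onset /lw/ (2C), coda /g/ ok → permitted
zzo — violates constraint (ii): adjacent identical consonants /zz/ → not permitted
pe.wkgav — violates constraint (i): syllable 2 onset /wkg/ has 3 consonants (> 2) → not permitted
dufw — violates constraint (iv): syllable 1 coda /fw/ has 2 consonants (> 1) → not permitted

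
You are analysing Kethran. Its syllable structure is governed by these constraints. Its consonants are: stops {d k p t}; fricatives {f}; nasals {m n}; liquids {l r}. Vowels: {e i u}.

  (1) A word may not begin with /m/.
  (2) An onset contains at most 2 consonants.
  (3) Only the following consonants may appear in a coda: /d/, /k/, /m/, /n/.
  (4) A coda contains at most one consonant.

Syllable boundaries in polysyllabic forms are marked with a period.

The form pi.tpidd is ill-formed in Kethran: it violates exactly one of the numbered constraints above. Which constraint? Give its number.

pi.tpidd: syllable 2 coda /dd/ has 2 consonants (> 1).
This is a violation of constraint 4: "A coda contains at most one consonant."
The remaining constraints (1, 2, 3) are satisfied.

4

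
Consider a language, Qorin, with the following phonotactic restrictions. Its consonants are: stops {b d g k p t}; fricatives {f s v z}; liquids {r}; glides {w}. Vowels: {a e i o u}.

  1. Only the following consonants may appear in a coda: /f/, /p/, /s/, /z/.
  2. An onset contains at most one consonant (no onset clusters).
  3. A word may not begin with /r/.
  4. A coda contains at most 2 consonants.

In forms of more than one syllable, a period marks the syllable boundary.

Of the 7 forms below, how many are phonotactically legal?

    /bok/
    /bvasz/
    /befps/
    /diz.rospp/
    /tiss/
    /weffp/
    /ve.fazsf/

/bok/ — violates constraint 1: syllable 1 coda contains /k/, which is not a licensed coda consonant → phonotactically illegal
/bvasz/ — violates constraint 2: syllable 1 onset /bv/ has 2 consonants (> 1) → phonotactically illegal
/befps/ — violates constraint 4: syllable 1 coda /fps/ has 3 consonants (> 2) → phonotactically illegal
/diz.rospp/ — violates constraint 4: syllable 2 coda /spp/ has 3 consonants (> 2) → phonotactically illegal
/tiss/ — σ1 onset /t/, coda /ss/ (2C) ok → phonotactically legal
/weffp/ — violates constraint 4: syllable 1 coda /ffp/ has 3 consonants (> 2) → phonotactically illegal
/ve.fazsf/ — violates constraint 4: syllable 2 coda /zsf/ has 3 consonants (> 2) → phonotactically illegal
Phonotactically legal: /tiss/ → 1.

1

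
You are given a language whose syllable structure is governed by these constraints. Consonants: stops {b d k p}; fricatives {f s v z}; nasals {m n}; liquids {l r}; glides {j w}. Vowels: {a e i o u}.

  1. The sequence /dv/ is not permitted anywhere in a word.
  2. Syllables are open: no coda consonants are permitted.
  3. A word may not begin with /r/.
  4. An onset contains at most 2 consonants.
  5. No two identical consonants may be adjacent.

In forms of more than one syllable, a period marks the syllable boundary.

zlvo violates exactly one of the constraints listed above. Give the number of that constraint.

4

zlvo: syllable 1 onset /zlv/ has 3 consonants (> 2).
This is a violation of constraint 4: "An onset contains at most 2 consonants."
The remaining constraints (1, 2, 3, 5) are satisfied.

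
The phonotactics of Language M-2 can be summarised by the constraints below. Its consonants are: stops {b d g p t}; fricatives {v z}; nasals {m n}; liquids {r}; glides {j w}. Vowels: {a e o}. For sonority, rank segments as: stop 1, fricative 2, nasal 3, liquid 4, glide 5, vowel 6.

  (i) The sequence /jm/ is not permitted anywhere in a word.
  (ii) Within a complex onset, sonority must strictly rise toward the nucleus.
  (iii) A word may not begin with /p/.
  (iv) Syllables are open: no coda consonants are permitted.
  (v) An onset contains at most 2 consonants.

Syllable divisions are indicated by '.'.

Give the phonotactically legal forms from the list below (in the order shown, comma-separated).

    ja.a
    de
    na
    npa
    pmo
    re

ja.a, de, na, re

ja.a — σ1 onset /j/, coda /∅/ ok; σ2 onset /∅/, coda /∅/ ok → phonotactically legal
de — σ1 onset /d/, coda /∅/ ok → phonotactically legal
na — σ1 onset /n/, coda /∅/ ok → phonotactically legal
npa — violates constraint (ii): syllable 1 onset /np/: /n/ (nasal, 3) → /p/ (stop, 1) does not rise → phonotactically illegal
pmo — violates constraint (iii): word begins with /p/ → phonotactically illegal
re — σ1 onset /r/, coda /∅/ ok → phonotactically legal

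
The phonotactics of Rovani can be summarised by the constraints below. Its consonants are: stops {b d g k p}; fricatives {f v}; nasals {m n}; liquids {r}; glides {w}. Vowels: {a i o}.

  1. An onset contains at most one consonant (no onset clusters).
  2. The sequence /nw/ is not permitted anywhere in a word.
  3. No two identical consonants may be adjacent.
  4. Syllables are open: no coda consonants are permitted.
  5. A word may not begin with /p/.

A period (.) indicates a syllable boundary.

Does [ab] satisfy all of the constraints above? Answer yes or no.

no

[ab] — violates constraint 4: syllable 1 coda /b/ has 1 consonant (> 0) → not permitted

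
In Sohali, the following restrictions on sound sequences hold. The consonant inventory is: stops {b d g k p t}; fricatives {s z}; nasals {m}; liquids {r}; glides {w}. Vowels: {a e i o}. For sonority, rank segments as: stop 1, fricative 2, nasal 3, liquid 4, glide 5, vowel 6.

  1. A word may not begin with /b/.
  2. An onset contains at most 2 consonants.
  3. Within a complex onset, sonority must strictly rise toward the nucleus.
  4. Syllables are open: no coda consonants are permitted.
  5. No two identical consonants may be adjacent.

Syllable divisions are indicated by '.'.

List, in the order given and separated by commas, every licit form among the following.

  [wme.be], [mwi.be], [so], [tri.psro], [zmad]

[mwi.be], [so]

[wme.be] — violates constraint 3: syllable 1 onset /wm/: /w/ (glide, 5) → /m/ (nasal, 3) does not rise → illicit
[mwi.be] — σ1 onset /mw/ (3→5 rises), coda /∅/ ok; σ2 onset /b/, coda /∅/ ok → licit
[so] — σ1 onset /s/, coda /∅/ ok → licit
[tri.psro] — violates constraint 2: syllable 2 onset /psr/ has 3 consonants (> 2) → illicit
[zmad] — violates constraint 4: syllable 1 coda /d/ has 1 consonant (> 0) → illicit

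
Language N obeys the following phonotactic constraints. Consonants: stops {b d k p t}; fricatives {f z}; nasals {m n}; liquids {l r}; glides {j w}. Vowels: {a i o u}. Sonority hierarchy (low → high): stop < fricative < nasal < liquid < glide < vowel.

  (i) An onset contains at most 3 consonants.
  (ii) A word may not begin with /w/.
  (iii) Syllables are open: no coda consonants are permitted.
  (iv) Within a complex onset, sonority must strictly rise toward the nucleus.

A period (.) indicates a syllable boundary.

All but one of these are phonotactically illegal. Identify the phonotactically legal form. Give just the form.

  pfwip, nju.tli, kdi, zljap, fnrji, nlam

pfwip — violates constraint (iii): syllable 1 coda /p/ has 1 consonant (> 0) → phonotactically illegal
nju.tli — σ1 onset /nj/ (3→5 rises), coda /∅/ ok; σ2 onset /tl/ (1→4 rises), coda /∅/ ok → phonotactically legal
kdi — violates constraint (iv): syllable 1 onset /kd/: /k/ (stop, 1) → /d/ (stop, 1) does not rise → phonotactically illegal
zljap — violates constraint (iii): syllable 1 coda /p/ has 1 consonant (> 0) → phonotactically illegal
fnrji — violates constraint (i): syllable 1 onset /fnrj/ has 4 consonants (> 3) → phonotactically illegal
nlam — violates constraint (iii): syllable 1 coda /m/ has 1 consonant (> 0) → phonotactically illegal

nju.tli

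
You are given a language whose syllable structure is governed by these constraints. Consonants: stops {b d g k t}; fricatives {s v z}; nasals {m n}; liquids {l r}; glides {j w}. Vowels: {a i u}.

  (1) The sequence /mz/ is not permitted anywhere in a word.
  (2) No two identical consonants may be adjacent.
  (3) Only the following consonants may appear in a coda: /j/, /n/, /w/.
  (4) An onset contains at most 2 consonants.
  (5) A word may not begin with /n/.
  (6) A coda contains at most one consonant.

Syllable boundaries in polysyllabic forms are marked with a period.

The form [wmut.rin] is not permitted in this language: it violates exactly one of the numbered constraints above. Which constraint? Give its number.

3

[wmut.rin]: syllable 1 coda contains /t/, which is not a licensed coda consonant.
This is a violation of constraint 3: "Only the following consonants may appear in a coda: /j/, /n/, /w/."
The remaining constraints (1, 2, 4, 5, 6) are satisfied.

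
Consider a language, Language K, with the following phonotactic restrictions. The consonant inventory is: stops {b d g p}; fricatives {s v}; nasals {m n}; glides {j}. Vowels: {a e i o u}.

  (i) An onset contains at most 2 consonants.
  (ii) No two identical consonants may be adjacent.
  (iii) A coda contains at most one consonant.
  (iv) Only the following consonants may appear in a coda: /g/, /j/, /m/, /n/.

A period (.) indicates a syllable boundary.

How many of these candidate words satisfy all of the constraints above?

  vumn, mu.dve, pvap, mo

vumn — violates constraint (iii): syllable 1 coda /mn/ has 2 consonants (> 1) → not permitted
mu.dve — σ1 onset /m/, coda /∅/ ok; σ2 onset /dv/ (2C), coda /∅/ ok → permitted
pvap — violates constraint (iv): syllable 1 coda contains /p/, which is not a licensed coda consonant → not permitted
mo — σ1 onset /m/, coda /∅/ ok → permitted
Permitted: mu.dve, mo → 2.

2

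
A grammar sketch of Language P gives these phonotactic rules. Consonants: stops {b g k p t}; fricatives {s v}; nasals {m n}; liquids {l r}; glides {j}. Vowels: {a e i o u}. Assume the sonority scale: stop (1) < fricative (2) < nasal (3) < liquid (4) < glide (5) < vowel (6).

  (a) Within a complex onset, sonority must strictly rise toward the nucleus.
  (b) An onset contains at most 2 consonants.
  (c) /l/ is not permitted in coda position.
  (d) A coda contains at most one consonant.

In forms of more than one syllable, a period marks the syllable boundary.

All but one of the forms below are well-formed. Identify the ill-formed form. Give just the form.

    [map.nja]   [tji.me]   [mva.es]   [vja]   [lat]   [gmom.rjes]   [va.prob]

[map.nja] — σ1 onset /m/, coda /p/ ok; σ2 onset /nj/ (3→5 rises), coda /∅/ ok → well-formed
[tji.me] — σ1 onset /tj/ (1→5 rises), coda /∅/ ok; σ2 onset /m/, coda /∅/ ok → well-formed
[mva.es] — violates constraint (a): syllable 1 onset /mv/: /m/ (nasal, 3) → /v/ (fricative, 2) does not rise → ill-formed
[vja] — σ1 onset /vj/ (2→5 rises), coda /∅/ ok → well-formed
[lat] — σ1 onset /l/, coda /t/ ok → well-formed
[gmom.rjes] — σ1 onset /gm/ (1→3 rises), coda /m/ ok; σ2 onset /rj/ (4→5 rises), coda /s/ ok → well-formed
[va.prob] — σ1 onset /v/, coda /∅/ ok; σ2 onset /pr/ (1→4 rises), coda /b/ ok → well-formed

[mva.es]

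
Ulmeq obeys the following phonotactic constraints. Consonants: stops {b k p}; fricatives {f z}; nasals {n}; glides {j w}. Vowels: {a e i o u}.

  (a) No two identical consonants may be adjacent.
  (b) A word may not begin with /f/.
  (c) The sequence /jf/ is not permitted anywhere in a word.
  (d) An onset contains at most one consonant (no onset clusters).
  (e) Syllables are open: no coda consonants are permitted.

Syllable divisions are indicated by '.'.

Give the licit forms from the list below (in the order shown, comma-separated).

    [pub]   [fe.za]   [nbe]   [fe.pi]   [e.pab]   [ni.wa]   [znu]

[ni.wa]

[pub] — violates constraint (e): syllable 1 coda /b/ has 1 consonant (> 0) → illicit
[fe.za] — violates constraint (b): word begins with /f/ → illicit
[nbe] — violates constraint (d): syllable 1 onset /nb/ has 2 consonants (> 1) → illicit
[fe.pi] — violates constraint (b): word begins with /f/ → illicit
[e.pab] — violates constraint (e): syllable 2 coda /b/ has 1 consonant (> 0) → illicit
[ni.wa] — σ1 onset /n/, coda /∅/ ok; σ2 onset /w/, coda /∅/ ok → licit
[znu] — violates constraint (d): syllable 1 onset /zn/ has 2 consonants (> 1) → illicit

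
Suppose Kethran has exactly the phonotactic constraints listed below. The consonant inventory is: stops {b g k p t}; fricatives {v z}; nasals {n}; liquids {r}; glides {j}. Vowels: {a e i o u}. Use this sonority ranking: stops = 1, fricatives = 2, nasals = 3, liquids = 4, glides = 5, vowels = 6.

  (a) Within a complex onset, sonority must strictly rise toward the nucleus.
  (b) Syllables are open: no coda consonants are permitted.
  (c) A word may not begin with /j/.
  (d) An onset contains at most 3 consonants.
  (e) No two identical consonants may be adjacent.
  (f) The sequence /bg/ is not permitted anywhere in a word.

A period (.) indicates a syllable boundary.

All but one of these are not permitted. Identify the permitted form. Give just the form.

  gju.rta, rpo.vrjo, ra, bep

ra

gju.rta — violates constraint (a): syllable 2 onset /rt/: /r/ (liquid, 4) → /t/ (stop, 1) does not rise → not permitted
rpo.vrjo — violates constraint (a): syllable 1 onset /rp/: /r/ (liquid, 4) → /p/ (stop, 1) does not rise → not permitted
ra — σ1 onset /r/, coda /∅/ ok → permitted
bep — violates constraint (b): syllable 1 coda /p/ has 1 consonant (> 0) → not permitted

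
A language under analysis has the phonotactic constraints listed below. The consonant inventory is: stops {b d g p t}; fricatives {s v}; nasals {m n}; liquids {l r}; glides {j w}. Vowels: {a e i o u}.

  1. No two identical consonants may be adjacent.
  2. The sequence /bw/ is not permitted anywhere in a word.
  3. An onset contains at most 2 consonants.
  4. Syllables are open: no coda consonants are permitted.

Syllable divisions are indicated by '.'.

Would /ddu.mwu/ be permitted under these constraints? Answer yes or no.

/ddu.mwu/ — violates constraint 1: adjacent identical consonants /dd/ → not permitted

no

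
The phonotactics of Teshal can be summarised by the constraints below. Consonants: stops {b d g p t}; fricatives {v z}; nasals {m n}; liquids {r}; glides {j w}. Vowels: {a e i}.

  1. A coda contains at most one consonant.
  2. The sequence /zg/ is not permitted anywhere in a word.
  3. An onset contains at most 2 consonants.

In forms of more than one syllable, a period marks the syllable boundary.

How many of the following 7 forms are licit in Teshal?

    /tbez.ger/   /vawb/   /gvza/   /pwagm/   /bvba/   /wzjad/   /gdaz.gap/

/tbez.ger/ — violates constraint 2: contains banned sequence /zg/ → illicit
/vawb/ — violates constraint 1: syllable 1 coda /wb/ has 2 consonants (> 1) → illicit
/gvza/ — violates constraint 3: syllable 1 onset /gvz/ has 3 consonants (> 2) → illicit
/pwagm/ — violates constraint 1: syllable 1 coda /gm/ has 2 consonants (> 1) → illicit
/bvba/ — violates constraint 3: syllable 1 onset /bvb/ has 3 consonants (> 2) → illicit
/wzjad/ — violates constraint 3: syllable 1 onset /wzj/ has 3 consonants (> 2) → illicit
/gdaz.gap/ — violates constraint 2: contains banned sequence /zg/ → illicit
No form is licit → 0.

0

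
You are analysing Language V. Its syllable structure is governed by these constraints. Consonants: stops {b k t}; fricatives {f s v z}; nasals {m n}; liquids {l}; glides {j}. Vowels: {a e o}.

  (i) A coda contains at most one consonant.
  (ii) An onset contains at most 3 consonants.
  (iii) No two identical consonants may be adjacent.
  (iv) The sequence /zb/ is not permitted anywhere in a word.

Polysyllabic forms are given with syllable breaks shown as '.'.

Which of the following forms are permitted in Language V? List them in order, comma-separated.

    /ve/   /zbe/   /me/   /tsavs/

/ve/ — σ1 onset /v/, coda /∅/ ok → permitted
/zbe/ — violates constraint (iv): contains banned sequence /zb/ → not permitted
/me/ — σ1 onset /m/, coda /∅/ ok → permitted
/tsavs/ — violates constraint (i): syllable 1 coda /vs/ has 2 consonants (> 1) → not permitted

/ve/, /me/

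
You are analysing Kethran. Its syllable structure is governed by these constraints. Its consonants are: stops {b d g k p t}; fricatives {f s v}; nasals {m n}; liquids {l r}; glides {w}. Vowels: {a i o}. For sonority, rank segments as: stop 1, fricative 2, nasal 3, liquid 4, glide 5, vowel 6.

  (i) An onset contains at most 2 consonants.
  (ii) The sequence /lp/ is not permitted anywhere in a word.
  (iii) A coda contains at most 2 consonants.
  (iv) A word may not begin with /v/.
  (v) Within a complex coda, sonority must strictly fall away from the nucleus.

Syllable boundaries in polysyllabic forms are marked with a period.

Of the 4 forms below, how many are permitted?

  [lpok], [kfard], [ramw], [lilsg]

1

[lpok] — violates constraint (ii): contains banned sequence /lp/ → not permitted
[kfard] — σ1 onset /kf/ (2C), coda /rd/ (4→1 falls) ok → permitted
[ramw] — violates constraint (v): syllable 1 coda /mw/: /m/ (nasal, 3) → /w/ (glide, 5) does not fall → not permitted
[lilsg] — violates constraint (iii): syllable 1 coda /lsg/ has 3 consonants (> 2) → not permitted
Permitted: [kfard] → 1.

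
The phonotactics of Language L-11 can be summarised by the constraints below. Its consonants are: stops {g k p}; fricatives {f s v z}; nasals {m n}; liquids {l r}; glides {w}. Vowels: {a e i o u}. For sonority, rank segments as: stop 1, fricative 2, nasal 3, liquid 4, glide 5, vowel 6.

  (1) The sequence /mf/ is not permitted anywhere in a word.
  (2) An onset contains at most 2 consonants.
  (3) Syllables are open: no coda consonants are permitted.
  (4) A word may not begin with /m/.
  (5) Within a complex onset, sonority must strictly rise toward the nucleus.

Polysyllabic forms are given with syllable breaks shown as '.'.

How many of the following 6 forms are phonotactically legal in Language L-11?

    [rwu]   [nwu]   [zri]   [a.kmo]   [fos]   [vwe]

5

[rwu] — σ1 onset /rw/ (4→5 rises), coda /∅/ ok → phonotactically legal
[nwu] — σ1 onset /nw/ (3→5 rises), coda /∅/ ok → phonotactically legal
[zri] — σ1 onset /zr/ (2→4 rises), coda /∅/ ok → phonotactically legal
[a.kmo] — σ1 onset /∅/, coda /∅/ ok; σ2 onset /km/ (1→3 rises), coda /∅/ ok → phonotactically legal
[fos] — violates constraint 3: syllable 1 coda /s/ has 1 consonant (> 0) → phonotactically illegal
[vwe] — σ1 onset /vw/ (2→5 rises), coda /∅/ ok → phonotactically legal
Phonotactically legal: [rwu], [nwu], [zri], [a.kmo], [vwe] → 5.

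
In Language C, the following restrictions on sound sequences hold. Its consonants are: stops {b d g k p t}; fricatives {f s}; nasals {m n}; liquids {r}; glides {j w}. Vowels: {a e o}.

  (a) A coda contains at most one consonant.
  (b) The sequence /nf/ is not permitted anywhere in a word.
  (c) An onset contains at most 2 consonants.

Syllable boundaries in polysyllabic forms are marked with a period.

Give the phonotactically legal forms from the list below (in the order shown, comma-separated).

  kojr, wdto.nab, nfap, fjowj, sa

kojr — violates constraint (a): syllable 1 coda /jr/ has 2 consonants (> 1) → phonotactically illegal
wdto.nab — violates constraint (c): syllable 1 onset /wdt/ has 3 consonants (> 2) → phonotactically illegal
nfap — violates constraint (b): contains banned sequence /nf/ → phonotactically illegal
fjowj — violates constraint (a): syllable 1 coda /wj/ has 2 consonants (> 1) → phonotactically illegal
sa — σ1 onset /s/, coda /∅/ ok → phonotactically legal

sa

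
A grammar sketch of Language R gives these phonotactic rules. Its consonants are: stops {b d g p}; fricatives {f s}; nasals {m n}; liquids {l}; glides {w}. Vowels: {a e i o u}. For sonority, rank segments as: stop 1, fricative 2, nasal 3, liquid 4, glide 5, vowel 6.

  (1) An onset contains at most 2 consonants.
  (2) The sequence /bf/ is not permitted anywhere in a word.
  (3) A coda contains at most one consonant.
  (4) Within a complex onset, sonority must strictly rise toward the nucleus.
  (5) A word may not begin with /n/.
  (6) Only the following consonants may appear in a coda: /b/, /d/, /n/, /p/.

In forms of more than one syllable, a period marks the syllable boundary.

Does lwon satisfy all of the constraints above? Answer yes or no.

yes

lwon — σ1 onset /lw/ (4→5 rises), coda /n/ ok → permitted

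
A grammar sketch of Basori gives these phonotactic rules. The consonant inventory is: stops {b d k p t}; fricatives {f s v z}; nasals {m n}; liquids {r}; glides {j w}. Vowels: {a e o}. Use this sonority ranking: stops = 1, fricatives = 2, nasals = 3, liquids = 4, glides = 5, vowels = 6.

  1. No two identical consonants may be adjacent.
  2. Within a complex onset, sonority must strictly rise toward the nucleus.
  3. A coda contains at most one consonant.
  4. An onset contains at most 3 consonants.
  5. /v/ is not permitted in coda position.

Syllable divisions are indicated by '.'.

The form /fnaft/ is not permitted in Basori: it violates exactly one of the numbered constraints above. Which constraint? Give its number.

3

/fnaft/: syllable 1 coda /ft/ has 2 consonants (> 1).
This is a violation of constraint 3: "A coda contains at most one consonant."
The remaining constraints (1, 2, 4, 5) are satisfied.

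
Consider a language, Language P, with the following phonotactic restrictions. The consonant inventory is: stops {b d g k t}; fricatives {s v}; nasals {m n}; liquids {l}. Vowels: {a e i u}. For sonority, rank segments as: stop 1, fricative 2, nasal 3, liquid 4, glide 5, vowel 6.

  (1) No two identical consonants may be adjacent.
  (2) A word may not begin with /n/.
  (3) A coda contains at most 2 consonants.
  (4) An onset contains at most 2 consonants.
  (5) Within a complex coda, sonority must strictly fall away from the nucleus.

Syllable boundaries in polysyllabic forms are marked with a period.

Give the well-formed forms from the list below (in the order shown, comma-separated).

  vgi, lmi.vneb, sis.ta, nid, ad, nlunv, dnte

vgi, lmi.vneb, sis.ta, ad

vgi — σ1 onset /vg/ (2C), coda /∅/ ok → well-formed
lmi.vneb — σ1 onset /lm/ (2C), coda /∅/ ok; σ2 onset /vn/ (2C), coda /b/ ok → well-formed
sis.ta — σ1 onset /s/, coda /s/ ok; σ2 onset /t/, coda /∅/ ok → well-formed
nid — violates constraint 2: word begins with /n/ → ill-formed
ad — σ1 onset /∅/, coda /d/ ok → well-formed
nlunv — violates constraint 2: word begins with /n/ → ill-formed
dnte — violates constraint 4: syllable 1 onset /dnt/ has 3 consonants (> 2) → ill-formed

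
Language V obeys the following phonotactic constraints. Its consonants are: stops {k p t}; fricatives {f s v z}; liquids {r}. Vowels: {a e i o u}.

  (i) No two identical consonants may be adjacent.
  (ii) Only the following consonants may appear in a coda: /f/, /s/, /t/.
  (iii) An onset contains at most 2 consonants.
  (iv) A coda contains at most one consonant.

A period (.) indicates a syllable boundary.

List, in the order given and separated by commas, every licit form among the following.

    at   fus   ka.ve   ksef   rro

at, fus, ka.ve, ksef

at — σ1 onset /∅/, coda /t/ ok → licit
fus — σ1 onset /f/, coda /s/ ok → licit
ka.ve — σ1 onset /k/, coda /∅/ ok; σ2 onset /v/, coda /∅/ ok → licit
ksef — σ1 onset /ks/ (2C), coda /f/ ok → licit
rro — violates constraint (i): adjacent identical consonants /rr/ → illicit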